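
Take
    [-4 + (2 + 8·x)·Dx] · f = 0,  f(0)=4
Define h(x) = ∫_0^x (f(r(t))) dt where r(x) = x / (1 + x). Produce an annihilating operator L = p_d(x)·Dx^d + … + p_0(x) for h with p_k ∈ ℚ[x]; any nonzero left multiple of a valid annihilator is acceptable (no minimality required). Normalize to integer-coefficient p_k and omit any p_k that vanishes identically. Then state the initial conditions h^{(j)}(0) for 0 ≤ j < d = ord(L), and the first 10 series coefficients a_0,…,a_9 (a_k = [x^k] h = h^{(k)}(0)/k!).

f: a_k = 4, 8, -8, 16, -40, 112, -336, 1056, -3432, 11440, …
f∘r: x↦r, Dx↦Dx/r' in L_f ⇒ L₀.
h=∫₀ˣh₀: take L = L₀·Dx.
L = -2·Dx + (1 + 6·x + 5·x^2)·Dx^2  (order 2).
h: a_k = 0, 4, 4, -16/3, 10, -24, 68, -1504/7, 731, -23600/9, …
ICs: h(0) = 0, h′(0) = 4.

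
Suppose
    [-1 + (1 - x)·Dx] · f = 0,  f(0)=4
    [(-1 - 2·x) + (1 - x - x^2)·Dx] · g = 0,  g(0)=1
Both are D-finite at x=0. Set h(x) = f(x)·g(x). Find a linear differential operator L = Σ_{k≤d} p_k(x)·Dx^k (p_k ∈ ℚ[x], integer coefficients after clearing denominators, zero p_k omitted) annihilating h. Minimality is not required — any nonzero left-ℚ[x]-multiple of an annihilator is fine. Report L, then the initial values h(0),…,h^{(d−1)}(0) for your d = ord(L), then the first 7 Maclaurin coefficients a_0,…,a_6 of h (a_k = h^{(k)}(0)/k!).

f: a_k = 4, 4, 4, 4, 4, 4, 4, …
g: a_k = 1, 1, 2, 3, 5, 8, 13, …
L₀ := L_f ⊗_s L_g (sym. prod.), ord ≤ 1.
L = (-2 + 3·x^2) + (1 - 2·x + x^3)·Dx  (order 1).
h: a_k = 4, 8, 16, 28, 48, 80, 132, …
ICs: h(0) = 4.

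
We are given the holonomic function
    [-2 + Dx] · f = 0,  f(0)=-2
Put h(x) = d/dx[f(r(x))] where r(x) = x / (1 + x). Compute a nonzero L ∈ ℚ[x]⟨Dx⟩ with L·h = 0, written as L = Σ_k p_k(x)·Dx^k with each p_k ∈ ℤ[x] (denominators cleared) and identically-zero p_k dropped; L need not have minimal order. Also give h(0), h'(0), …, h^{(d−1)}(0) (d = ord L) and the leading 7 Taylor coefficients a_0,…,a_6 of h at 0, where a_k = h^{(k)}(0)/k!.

f: a_k = -2, -4, -4, -8/3, -4/3, -8/15, -8/45, …
Substitute x→r, Dx→(1/r')Dx; clear ⇒ L₀.
Derive L from L₀ (diff closure).
L = -2·x + (-1 - 2·x - x^2)·Dx  (order 1).
h: a_k = -4, 0, 4, -16/3, 4, -16/15, -20/9, …
ICs: h(0) = -4.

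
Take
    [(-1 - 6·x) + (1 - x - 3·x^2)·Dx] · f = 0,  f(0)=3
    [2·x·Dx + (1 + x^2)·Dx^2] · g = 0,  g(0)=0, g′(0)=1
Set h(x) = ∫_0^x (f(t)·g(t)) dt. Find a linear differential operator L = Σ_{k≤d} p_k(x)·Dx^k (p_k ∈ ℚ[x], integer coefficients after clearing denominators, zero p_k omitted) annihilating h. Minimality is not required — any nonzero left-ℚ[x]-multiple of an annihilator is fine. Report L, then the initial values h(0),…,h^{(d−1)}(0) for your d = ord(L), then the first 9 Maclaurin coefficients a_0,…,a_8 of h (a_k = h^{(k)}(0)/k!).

f: a_k = 3, 3, 12, 21, 57, 120, 291, 651, 1524, …
g: a_k = 0, 1, 0, -1/3, 0, 1/5, 0, -1/7, 0, …
h₀=f·g: eliminate ⇒ L₀, order ≤ 1·2.
h=∫₀ˣh₀: take L = L₀·Dx.
L = (6 + 2·x + 18·x^2)·Dx + (2 + 10·x + 4·x^2 + 18·x^3)·Dx^2 + (-1 + x + 2·x^2 + x^3 + 3·x^4)·Dx^3  (order 3).
h: a_k = 0, 0, 3/2, 1, 11/4, 4, 134/15, 568/35, 9589/280, …
ICs: h(0) = 0, h′(0) = 0, h′′(0) = 3.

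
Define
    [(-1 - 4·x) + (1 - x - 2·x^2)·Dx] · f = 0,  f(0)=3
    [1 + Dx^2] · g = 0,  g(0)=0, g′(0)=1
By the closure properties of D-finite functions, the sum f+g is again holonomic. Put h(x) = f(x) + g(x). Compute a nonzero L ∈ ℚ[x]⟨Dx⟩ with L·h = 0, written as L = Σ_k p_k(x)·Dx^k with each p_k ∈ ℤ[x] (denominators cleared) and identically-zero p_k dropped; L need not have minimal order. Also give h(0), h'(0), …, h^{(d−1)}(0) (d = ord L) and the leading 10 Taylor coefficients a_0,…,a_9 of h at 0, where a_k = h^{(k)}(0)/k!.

f: a_k = 3, 3, 9, 15, 33, 63, 129, 255, 513, 1023, …
g: a_k = 0, 1, 0, -1/6, 0, 1/120, 0, -1/5040, 0, 1/362880, …
Weyl lclm of L_f,L_g ⇒ L₀ (ord ≤ 3).
L = (31 + 146·x + 133·x^2 + 184·x^3 + 20·x^4 + 16·x^5) + (-7 - 3·x + 3·x^2 + 37·x^3 + 42·x^4 + 12·x^5 + 8·x^6)·Dx + (31 + 146·x + 133·x^2 + 184·x^3 + 20·x^4 + 16·x^5)·Dx^2 + (-7 - 3·x + 3·x^2 + 37·x^3 + 42·x^4 + 12·x^5 + 8·x^6)·Dx^3  (order 3).
h: a_k = 3, 4, 9, 89/6, 33, 7561/120, 129, 1285199/5040, 513, 371226241/362880, …
ICs: h(0) = 3, h′(0) = 4, h′′(0) = 18.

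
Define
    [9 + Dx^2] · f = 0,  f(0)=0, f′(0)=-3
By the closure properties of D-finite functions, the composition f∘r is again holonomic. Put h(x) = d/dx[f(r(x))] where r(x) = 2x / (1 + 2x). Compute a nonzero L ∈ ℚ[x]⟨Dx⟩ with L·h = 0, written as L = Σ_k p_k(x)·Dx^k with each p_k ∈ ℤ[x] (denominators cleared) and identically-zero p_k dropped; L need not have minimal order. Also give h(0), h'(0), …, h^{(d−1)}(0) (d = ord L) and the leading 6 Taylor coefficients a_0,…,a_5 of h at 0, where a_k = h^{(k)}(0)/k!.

L = (60 + 96·x + 96·x^2) + (12 + 72·x + 144·x^2 + 96·x^3)·Dx + (1 + 8·x + 24·x^2 + 32·x^3 + 16·x^4)·Dx^2  (order 2).
h: a_k = -6, 24, 36, -672, 3516, -12240, …
ICs: h(0) = -6, h′(0) = 24.

f: a_k = 0, -3, 0, 9/2, 0, -81/40, …
L₀ from L_f via x↦r, Dx↦r'^{-1}Dx.
h₀' ⇒ L via d/dx closure of L₀.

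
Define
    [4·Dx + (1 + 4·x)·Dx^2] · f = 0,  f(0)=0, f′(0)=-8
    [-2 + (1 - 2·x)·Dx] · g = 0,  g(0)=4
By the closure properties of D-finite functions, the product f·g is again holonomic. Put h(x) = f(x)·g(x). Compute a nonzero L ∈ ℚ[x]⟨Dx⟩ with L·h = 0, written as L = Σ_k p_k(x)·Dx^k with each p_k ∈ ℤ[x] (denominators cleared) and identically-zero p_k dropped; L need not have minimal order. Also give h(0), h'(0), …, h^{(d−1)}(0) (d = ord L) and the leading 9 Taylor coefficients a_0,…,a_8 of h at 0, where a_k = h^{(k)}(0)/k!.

f: a_k = 0, -8, 16, -128/3, 128, -2048/5, 4096/3, -32768/7, 16384, …
g: a_k = 4, 8, 16, 32, 64, 128, 256, 512, 1024, …
L₀ := L_f ⊗_s L_g (sym. prod.), ord ≤ 2.
L = 8 + 24·x·Dx + (-1 - 2·x + 8·x^2)·Dx^2  (order 2).
h: a_k = 0, -32, 0, -512/3, 512/3, -19456/15, 14336/5, -454656/35, 1384448/35, …
ICs: h(0) = 0, h′(0) = -32.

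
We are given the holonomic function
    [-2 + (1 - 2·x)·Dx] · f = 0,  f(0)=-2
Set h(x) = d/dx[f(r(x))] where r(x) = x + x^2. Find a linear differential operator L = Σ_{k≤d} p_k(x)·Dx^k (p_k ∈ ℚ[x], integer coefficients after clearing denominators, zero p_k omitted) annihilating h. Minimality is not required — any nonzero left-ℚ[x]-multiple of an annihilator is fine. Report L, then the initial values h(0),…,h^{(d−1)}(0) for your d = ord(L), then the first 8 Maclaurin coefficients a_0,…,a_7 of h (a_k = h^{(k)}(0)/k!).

f: a_k = -2, -4, -8, -16, -32, -64, -128, -256, …
Substitute x→r, Dx→(1/r')Dx; clear ⇒ L₀.
h₀' ⇒ L via d/dx closure of L₀.
L = (6 + 12·x + 12·x^2) + (-1 + 6·x^2 + 4·x^3)·Dx  (order 1).
h: a_k = -4, -24, -96, -352, -1200, -3936, -12544, -39168, …
ICs: h(0) = -4.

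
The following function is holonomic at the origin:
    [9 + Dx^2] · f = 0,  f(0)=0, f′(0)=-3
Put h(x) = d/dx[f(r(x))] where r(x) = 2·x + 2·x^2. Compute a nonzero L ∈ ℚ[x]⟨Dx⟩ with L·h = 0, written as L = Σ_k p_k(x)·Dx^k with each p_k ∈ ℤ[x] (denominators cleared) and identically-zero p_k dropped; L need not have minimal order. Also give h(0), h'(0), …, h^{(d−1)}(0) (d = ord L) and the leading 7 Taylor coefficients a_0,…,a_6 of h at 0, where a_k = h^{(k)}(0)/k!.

L = (48 + 288·x + 864·x^2 + 1152·x^3 + 576·x^4) + (-6 - 12·x)·Dx + (1 + 4·x + 4·x^2)·Dx^2  (order 2).
h: a_k = -6, -12, 108, 432, 216, -1728, -20736/5, …
ICs: h(0) = -6, h′(0) = -12.

f: a_k = 0, -3, 0, 9/2, 0, -81/40, 0, …
L₀ from L_f via x↦r, Dx↦r'^{-1}Dx.
h₀' ⇒ L via d/dx closure of L₀.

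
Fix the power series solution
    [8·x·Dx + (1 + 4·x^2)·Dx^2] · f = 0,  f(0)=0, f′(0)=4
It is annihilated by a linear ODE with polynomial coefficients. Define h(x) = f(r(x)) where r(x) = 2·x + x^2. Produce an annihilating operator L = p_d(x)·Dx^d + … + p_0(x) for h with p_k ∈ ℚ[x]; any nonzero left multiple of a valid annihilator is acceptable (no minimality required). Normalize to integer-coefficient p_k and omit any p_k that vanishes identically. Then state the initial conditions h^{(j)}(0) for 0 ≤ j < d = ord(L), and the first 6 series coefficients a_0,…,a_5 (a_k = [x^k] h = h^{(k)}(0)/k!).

f: a_k = 0, 4, 0, -16/3, 0, 64/5, …
L₀ from L_f via x↦r, Dx↦r'^{-1}Dx.
L = (-1 + 32·x + 64·x^2 + 48·x^3 + 12·x^4)·Dx + (1 + x + 16·x^2 + 32·x^3 + 20·x^4 + 4·x^5)·Dx^2  (order 2).
h: a_k = 0, 8, 4, -128/3, -64, 1888/5, …
ICs: h(0) = 0, h′(0) = 8.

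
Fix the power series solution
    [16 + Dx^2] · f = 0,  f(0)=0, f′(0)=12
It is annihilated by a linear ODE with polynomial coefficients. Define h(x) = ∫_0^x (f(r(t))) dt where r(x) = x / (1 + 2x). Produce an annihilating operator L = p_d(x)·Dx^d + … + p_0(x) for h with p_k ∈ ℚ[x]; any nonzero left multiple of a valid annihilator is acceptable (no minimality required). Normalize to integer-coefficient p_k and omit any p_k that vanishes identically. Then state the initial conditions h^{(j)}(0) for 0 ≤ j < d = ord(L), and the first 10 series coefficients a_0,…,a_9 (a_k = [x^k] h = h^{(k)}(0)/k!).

f: a_k = 0, 12, 0, -32, 0, 128/5, 0, -1024/105, 0, 2048/945, …
L₀ from L_f via x↦r, Dx↦r'^{-1}Dx.
h=∫h₀ ⇒ L = L₀·Dx.
L = 16·Dx + (4 + 24·x + 48·x^2 + 32·x^3)·Dx^2 + (1 + 8·x + 24·x^2 + 32·x^3 + 16·x^4)·Dx^3  (order 3).
h: a_k = 0, 0, 6, -8, 4, 96/5, -1376/15, 1920/7, -70688/105, 194048/135, …
ICs: h(0) = 0, h′(0) = 0, h′′(0) = 12.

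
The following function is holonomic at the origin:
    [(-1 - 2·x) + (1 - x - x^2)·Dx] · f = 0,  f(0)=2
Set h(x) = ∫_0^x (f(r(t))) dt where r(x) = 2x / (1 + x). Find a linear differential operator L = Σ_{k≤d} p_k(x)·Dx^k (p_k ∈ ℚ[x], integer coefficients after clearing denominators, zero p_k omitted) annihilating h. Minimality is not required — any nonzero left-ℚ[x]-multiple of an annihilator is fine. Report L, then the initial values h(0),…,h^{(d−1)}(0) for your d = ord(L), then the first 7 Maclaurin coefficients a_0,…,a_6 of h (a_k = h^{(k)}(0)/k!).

f: a_k = 2, 2, 4, 6, 10, 16, 26, …
f∘r: x↦r, Dx↦Dx/r' in L_f ⇒ L₀.
h=∫h₀ ⇒ L = L₀·Dx.
L = (2 + 10·x)·Dx + (-1 - x + 5·x^2 + 5·x^3)·Dx^2  (order 2).
h: a_k = 0, 2, 2, 4, 5, 12, 50/3, …
ICs: h(0) = 0, h′(0) = 2.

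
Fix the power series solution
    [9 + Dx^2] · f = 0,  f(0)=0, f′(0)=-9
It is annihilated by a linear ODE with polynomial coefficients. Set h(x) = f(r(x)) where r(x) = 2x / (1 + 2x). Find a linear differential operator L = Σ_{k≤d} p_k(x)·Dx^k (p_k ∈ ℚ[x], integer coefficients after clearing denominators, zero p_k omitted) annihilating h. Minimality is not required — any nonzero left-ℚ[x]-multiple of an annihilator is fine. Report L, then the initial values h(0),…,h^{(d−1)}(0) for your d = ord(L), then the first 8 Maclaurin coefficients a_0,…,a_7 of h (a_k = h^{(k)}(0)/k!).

L = 36 + (4 + 24·x + 48·x^2 + 32·x^3)·Dx + (1 + 8·x + 24·x^2 + 32·x^3 + 16·x^4)·Dx^2  (order 2).
h: a_k = 0, -18, 36, 36, -504, 10548/5, -6120, 464472/35, …
ICs: h(0) = 0, h′(0) = -18.

f: a_k = 0, -9, 0, 27/2, 0, -243/40, 0, 729/560, …
L₀ from L_f via x↦r, Dx↦r'^{-1}Dx.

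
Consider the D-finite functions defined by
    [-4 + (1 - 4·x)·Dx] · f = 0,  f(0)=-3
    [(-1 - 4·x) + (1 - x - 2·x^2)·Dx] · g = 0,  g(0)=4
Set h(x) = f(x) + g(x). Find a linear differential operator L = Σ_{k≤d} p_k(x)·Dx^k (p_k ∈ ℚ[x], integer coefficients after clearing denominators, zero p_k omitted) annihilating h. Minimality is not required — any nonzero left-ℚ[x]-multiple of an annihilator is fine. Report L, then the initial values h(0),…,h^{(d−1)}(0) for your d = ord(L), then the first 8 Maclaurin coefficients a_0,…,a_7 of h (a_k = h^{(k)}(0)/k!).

L = (-8 - 144·x + 96·x^2 - 128·x^3) + (26 - 28·x - 120·x^2 + 128·x^3 - 256·x^4)·Dx + (-3 + 19·x - 34·x^2 + 24·x^3 + 16·x^4 - 64·x^5)·Dx^2  (order 2).
h: a_k = 1, -8, -36, -172, -724, -2988, -12116, -48812, …
ICs: h(0) = 1, h′(0) = -8.

f: a_k = -3, -12, -48, -192, -768, -3072, -12288, -49152, …
g: a_k = 4, 4, 12, 20, 44, 84, 172, 340, …
f+g: L₀ = lclm(L_f,L_g), ord ≤ 1+1.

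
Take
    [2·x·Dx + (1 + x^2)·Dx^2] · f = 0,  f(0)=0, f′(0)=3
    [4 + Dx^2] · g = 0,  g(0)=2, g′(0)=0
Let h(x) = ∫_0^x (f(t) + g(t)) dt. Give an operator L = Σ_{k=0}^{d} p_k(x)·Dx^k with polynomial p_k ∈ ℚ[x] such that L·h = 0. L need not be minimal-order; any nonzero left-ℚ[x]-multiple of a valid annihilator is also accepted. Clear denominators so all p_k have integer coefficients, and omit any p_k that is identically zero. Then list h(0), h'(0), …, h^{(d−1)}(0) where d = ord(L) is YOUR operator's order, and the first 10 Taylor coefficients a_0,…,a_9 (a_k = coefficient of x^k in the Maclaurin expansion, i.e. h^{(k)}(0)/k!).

L = (-32·x + 80·x^3 + 16·x^5)·Dx^2 + (4 + 32·x^2 + 36·x^4 + 8·x^6)·Dx^3 + (-8·x + 20·x^3 + 4·x^5)·Dx^4 + (1 + 8·x^2 + 9·x^4 + 2·x^6)·Dx^5  (order 5).
h: a_k = 0, 2, 3/2, -4/3, -1/4, 4/15, 1/10, -8/315, -3/56, 4/2835, …
ICs: h(0) = 0, h′(0) = 2, h′′(0) = 3, h′′′(0) = -8, h′′′′(0) = -6.

f: a_k = 0, 3, 0, -1, 0, 3/5, 0, -3/7, 0, 1/3, …
g: a_k = 2, 0, -4, 0, 4/3, 0, -8/45, 0, 4/315, 0, …
Sum ⇒ L₀ = lclm(L_f,L_g) in ℚ(x)⟨Dx⟩.
h=∫h₀ ⇒ L = L₀·Dx.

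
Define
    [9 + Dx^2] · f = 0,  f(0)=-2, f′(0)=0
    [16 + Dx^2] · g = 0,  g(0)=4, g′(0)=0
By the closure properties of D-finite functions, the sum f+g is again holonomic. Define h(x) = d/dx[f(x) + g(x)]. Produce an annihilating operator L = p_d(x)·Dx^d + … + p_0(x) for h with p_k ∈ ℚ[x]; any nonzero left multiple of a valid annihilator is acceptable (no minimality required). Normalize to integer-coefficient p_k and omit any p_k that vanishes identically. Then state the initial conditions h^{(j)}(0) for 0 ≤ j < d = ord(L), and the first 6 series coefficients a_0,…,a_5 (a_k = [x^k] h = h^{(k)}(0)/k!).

L = 144 + 25·Dx^2 + Dx^4  (order 4).
h: a_k = 0, -46, 0, 431/3, 0, -7463/60, …
ICs: h(0) = 0, h′(0) = -46, h′′(0) = 0, h′′′(0) = 862.

f: a_k = -2, 0, 9, 0, -27/4, 0, …
g: a_k = 4, 0, -32, 0, 128/3, 0, …
Weyl lclm of L_f,L_g ⇒ L₀ (ord ≤ 4).
h₀' ⇒ L via d/dx closure of L₀.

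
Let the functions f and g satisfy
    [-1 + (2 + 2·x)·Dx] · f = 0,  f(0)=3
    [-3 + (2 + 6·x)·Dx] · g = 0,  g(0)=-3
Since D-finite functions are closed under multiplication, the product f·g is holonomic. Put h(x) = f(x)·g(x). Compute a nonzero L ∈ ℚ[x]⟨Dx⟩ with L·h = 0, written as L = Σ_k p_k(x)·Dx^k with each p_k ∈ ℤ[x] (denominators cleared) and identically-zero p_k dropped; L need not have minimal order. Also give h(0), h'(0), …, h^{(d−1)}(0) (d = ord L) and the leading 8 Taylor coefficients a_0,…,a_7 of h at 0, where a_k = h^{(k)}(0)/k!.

L = (-2 - 3·x) + (1 + 4·x + 3·x^2)·Dx  (order 1).
h: a_k = -9, -18, 9/2, -9, 153/8, -171/4, 1593/16, -1917/8, …
ICs: h(0) = -9.

f: a_k = 3, 3/2, -3/8, 3/16, -15/128, 21/256, -63/1024, 99/2048, …
g: a_k = -3, -9/2, 27/8, -81/16, 1215/128, -5103/256, 45927/1024, -216513/2048, …
Sym-product of L_f,L_g gives L₀ (≤ ord 1).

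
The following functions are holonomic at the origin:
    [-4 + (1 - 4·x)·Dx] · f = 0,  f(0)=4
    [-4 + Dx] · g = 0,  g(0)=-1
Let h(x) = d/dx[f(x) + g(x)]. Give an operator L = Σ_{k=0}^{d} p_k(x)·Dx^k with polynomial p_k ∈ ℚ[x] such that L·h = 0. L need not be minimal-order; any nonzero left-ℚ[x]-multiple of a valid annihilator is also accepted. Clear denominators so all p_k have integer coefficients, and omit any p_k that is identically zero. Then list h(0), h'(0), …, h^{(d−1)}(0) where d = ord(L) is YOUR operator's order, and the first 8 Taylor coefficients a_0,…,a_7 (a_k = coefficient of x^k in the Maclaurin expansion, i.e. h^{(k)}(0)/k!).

L = (64 + 128·x) + (-20 - 32·x + 64·x^2)·Dx + (1 - 16·x^2)·Dx^2  (order 2).
h: a_k = 12, 112, 736, 12160/3, 61312/3, 1474048/15, 20642816/45, 660598784/315, …
ICs: h(0) = 12, h′(0) = 112.

f: a_k = 4, 16, 64, 256, 1024, 4096, 16384, 65536, …
g: a_k = -1, -4, -8, -32/3, -32/3, -128/15, -256/45, -1024/315, …
Sum ⇒ L₀ = lclm(L_f,L_g) in ℚ(x)⟨Dx⟩.
Differentiate: ansatz ord ≤ ord L₀ ⇒ L.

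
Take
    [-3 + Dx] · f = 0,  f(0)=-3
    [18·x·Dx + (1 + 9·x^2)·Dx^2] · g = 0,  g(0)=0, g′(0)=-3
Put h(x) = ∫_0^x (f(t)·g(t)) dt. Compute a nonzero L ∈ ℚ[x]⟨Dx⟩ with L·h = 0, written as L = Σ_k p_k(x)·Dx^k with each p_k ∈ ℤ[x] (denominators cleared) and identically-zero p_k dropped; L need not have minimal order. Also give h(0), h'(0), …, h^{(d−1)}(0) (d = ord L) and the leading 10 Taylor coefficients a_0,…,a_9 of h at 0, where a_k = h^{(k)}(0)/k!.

f: a_k = -3, -9, -27/2, -27/2, -81/8, -243/40, -243/80, -729/560, -2187/4480, -729/4480, …
g: a_k = 0, -3, 0, 9, 0, -243/5, 0, 2187/7, 0, -2187, …
h₀=f·g: eliminate ⇒ L₀, order ≤ 1·2.
h=∫h₀ ⇒ L = L₀·Dx.
L = (9 - 54·x + 81·x^2)·Dx + (-6 + 18·x - 54·x^2)·Dx^2 + (1 + 9·x^2)·Dx^3  (order 3).
h: a_k = 0, 0, 9/2, 9, 27/8, -81/10, 729/80, 2673/56, -203391/4480, -27459/112, …
ICs: h(0) = 0, h′(0) = 0, h′′(0) = 9.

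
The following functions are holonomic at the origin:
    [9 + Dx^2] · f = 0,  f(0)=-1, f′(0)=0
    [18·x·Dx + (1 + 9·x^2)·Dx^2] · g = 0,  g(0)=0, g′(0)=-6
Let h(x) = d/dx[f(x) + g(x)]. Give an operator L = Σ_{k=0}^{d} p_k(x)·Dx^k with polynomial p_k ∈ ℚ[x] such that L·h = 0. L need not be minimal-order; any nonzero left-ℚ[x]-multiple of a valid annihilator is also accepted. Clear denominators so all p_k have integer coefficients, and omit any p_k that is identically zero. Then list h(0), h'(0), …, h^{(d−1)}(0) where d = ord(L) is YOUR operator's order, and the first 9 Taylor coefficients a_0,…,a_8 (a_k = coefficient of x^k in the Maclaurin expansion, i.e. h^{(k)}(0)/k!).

f: a_k = -1, 0, 9/2, 0, -27/8, 0, 81/80, 0, -729/4480, …
g: a_k = 0, -6, 0, 18, 0, -486/5, 0, 4374/7, 0, …
L₀ := lclm(L_f,L_g); ord L₀ ≤ 2+2.
h₀' ⇒ L via d/dx closure of L₀.
L = (-1782·x + 20412·x^3 + 13122·x^5) + (-9 + 567·x^2 + 6561·x^4 + 6561·x^6)·Dx + (-198·x + 2268·x^3 + 1458·x^5)·Dx^2 + (-1 + 63·x^2 + 729·x^4 + 729·x^6)·Dx^3  (order 3).
h: a_k = -6, 9, 54, -27/2, -486, 243/40, 4374, -729/560, -39366, …
ICs: h(0) = -6, h′(0) = 9, h′′(0) = 108.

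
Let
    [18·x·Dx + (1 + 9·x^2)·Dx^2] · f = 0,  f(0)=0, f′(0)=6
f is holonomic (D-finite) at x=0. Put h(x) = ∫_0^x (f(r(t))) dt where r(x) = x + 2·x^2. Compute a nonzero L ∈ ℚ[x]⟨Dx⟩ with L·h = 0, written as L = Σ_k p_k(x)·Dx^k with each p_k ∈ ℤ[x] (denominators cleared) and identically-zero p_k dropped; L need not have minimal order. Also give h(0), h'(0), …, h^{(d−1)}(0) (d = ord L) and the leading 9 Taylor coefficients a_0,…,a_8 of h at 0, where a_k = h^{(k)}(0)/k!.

f: a_k = 0, 6, 0, -18, 0, 486/5, 0, -4374/7, 0, …
L₀ from L_f via x↦r, Dx↦r'^{-1}Dx.
Integrate: L := L₀·Dx.
L = (-4 + 18·x + 144·x^2 + 432·x^3 + 432·x^4)·Dx^2 + (1 + 4·x + 9·x^2 + 72·x^3 + 180·x^4 + 144·x^5)·Dx^3  (order 3).
h: a_k = 0, 0, 3, 4, -9/2, -108/5, -99/5, 828/7, 11421/28, …
ICs: h(0) = 0, h′(0) = 0, h′′(0) = 6.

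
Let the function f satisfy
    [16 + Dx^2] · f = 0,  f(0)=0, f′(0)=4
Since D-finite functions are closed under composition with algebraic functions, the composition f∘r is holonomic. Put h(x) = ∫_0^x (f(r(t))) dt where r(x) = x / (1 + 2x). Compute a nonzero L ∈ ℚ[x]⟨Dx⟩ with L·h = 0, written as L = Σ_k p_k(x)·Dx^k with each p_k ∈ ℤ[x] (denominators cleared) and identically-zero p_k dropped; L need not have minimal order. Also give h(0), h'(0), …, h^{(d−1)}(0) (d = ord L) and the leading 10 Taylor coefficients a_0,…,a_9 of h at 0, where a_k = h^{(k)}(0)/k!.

f: a_k = 0, 4, 0, -32/3, 0, 128/15, 0, -1024/315, 0, 2048/2835, …
h₀=f(r): pull back L_f along r ⇒ L₀.
h=∫₀ˣh₀: take L = L₀·Dx.
L = 16·Dx + (4 + 24·x + 48·x^2 + 32·x^3)·Dx^2 + (1 + 8·x + 24·x^2 + 32·x^3 + 16·x^4)·Dx^3  (order 3).
h: a_k = 0, 0, 2, -8/3, 4/3, 32/5, -1376/45, 640/7, -70688/315, 194048/405, …
ICs: h(0) = 0, h′(0) = 0, h′′(0) = 4.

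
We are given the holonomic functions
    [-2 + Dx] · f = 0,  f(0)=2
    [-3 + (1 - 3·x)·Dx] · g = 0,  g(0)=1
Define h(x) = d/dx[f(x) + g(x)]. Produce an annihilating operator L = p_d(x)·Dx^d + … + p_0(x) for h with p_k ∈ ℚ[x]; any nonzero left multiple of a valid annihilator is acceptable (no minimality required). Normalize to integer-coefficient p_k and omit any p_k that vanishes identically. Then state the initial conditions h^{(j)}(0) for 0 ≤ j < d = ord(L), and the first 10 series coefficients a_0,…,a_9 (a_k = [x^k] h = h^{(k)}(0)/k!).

L = (42 + 36·x) + (-25 - 12·x + 18·x^2)·Dx + (2 - 3·x - 9·x^2)·Dx^2  (order 2).
h: a_k = 7, 26, 89, 988/3, 3653/3, 65626/15, 688921/45, 16533752/315, 55801313/315, 1674039166/2835, …
ICs: h(0) = 7, h′(0) = 26.

f: a_k = 2, 4, 4, 8/3, 4/3, 8/15, 8/45, 16/315, 4/315, 8/2835, …
g: a_k = 1, 3, 9, 27, 81, 243, 729, 2187, 6561, 19683, …
f+g: L₀ = lclm(L_f,L_g), ord ≤ 1+1.
h=h₀': d/dx-closure on L₀ ⇒ L.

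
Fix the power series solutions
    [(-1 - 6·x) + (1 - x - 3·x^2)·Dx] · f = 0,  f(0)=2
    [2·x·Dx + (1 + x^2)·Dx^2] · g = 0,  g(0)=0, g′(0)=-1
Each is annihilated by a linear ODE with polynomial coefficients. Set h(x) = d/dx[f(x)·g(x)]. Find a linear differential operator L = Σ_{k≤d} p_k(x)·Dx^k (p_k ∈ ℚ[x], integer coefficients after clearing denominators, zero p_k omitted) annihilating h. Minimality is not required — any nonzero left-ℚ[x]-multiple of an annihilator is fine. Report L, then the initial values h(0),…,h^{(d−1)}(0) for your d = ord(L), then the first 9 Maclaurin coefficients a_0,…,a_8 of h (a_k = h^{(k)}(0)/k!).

f: a_k = 2, 2, 8, 14, 38, 80, 194, 434, 1016, …
g: a_k = 0, -1, 0, 1/3, 0, -1/5, 0, 1/7, 0, …
h₀=f·g: eliminate ⇒ L₀, order ≤ 1·2.
Derive L from L₀ (diff closure).
L = (46 + 186·x^2 + 72·x^3 + 324·x^4) + (10 + 62·x + 42·x^2 + 186·x^3 + 72·x^4 + 216·x^5)·Dx + (-3 + 2·x - 2·x^2 + 14·x^3 + 28·x^4 + 12·x^5 + 27·x^6)·Dx^2  (order 2).
h: a_k = -2, -4, -22, -160/3, -536/3, -2272/5, -19178/15, -344272/105, -301774/35, …
ICs: h(0) = -2, h′(0) = -4.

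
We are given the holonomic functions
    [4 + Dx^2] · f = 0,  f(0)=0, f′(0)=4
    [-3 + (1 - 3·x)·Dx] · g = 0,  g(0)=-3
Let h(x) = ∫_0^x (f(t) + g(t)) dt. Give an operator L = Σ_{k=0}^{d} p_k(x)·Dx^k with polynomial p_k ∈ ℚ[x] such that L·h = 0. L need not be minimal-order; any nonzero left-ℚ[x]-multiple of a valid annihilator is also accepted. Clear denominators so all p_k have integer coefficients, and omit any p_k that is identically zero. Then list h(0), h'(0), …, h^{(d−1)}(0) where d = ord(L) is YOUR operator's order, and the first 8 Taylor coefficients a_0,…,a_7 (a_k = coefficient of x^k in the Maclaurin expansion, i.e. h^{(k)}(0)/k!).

L = (-348 + 144·x - 216·x^2)·Dx + (44 - 180·x + 216·x^2 - 216·x^3)·Dx^2 + (-87 + 36·x - 54·x^2)·Dx^3 + (11 - 45·x + 54·x^2 - 54·x^3)·Dx^4  (order 4).
h: a_k = 0, -3, -5/2, -9, -251/12, -243/5, -10927/90, -2187/7, …
ICs: h(0) = 0, h′(0) = -3, h′′(0) = -5, h′′′(0) = -54.

f: a_k = 0, 4, 0, -8/3, 0, 8/15, 0, -16/315, …
g: a_k = -3, -9, -27, -81, -243, -729, -2187, -6561, …
Weyl lclm of L_f,L_g ⇒ L₀ (ord ≤ 3).
Integrate: L := L₀·Dx.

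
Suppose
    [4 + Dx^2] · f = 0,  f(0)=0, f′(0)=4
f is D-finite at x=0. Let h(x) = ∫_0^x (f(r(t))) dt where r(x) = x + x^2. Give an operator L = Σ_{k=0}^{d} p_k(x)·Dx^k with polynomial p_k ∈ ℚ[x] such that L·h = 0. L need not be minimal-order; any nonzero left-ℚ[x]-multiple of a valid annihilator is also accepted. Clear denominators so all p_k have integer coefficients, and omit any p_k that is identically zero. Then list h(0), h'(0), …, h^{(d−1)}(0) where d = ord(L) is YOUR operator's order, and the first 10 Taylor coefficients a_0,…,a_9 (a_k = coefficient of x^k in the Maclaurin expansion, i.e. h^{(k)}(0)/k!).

L = (4 + 24·x + 48·x^2 + 32·x^3)·Dx - 2·Dx^2 + (1 + 2·x)·Dx^3  (order 3).
h: a_k = 0, 0, 2, 4/3, -2/3, -8/5, -56/45, 0, 208/315, 224/405, …
ICs: h(0) = 0, h′(0) = 0, h′′(0) = 4.

f: a_k = 0, 4, 0, -8/3, 0, 8/15, 0, -16/315, 0, 8/2835, …
Change of var in L_f (x↦r) gives L₀.
h=∫h₀ ⇒ L = L₀·Dx.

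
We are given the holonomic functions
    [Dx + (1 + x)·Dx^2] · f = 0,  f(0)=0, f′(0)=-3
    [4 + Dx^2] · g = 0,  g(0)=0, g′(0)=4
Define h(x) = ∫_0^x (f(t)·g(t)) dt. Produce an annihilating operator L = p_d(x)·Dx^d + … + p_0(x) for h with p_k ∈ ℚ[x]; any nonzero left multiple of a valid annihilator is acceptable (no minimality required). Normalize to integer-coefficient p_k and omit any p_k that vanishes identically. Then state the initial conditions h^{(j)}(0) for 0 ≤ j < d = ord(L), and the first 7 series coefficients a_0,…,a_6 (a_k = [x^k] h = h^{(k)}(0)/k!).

L = (168 + 864·x + 1456·x^2 + 1024·x^3 + 256·x^4)·Dx + (112 + 368·x + 384·x^2 + 128·x^3)·Dx^2 + (102 + 464·x + 744·x^2 + 512·x^3 + 128·x^4)·Dx^3 + (28 + 92·x + 96·x^2 + 32·x^3)·Dx^4 + (15 + 62·x + 95·x^2 + 64·x^3 + 16·x^4)·Dx^5  (order 5).
h: a_k = 0, 0, 0, -4, 3/2, 4/5, -1/6, …
ICs: h(0) = 0, h′(0) = 0, h′′(0) = 0, h′′′(0) = -24, h′′′′(0) = 36.

f: a_k = 0, -3, 3/2, -1, 3/4, -3/5, 1/2, …
g: a_k = 0, 4, 0, -8/3, 0, 8/15, 0, …
L₀ := L_f ⊗_s L_g (sym. prod.), ord ≤ 4.
h=∫₀ˣh₀: take L = L₀·Dx.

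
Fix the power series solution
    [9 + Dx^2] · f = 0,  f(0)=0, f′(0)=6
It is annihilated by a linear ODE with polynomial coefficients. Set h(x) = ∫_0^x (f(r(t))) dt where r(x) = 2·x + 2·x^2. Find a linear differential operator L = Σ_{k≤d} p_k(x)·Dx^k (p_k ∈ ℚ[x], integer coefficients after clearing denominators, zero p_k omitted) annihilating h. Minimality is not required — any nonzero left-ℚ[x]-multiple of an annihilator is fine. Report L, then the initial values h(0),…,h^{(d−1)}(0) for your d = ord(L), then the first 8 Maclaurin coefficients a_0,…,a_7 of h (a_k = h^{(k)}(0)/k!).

L = (36 + 216·x + 432·x^2 + 288·x^3)·Dx - 2·Dx^2 + (1 + 2·x)·Dx^3  (order 3).
h: a_k = 0, 0, 6, 4, -18, -216/5, -72/5, 576/7, …
ICs: h(0) = 0, h′(0) = 0, h′′(0) = 12.

f: a_k = 0, 6, 0, -9, 0, 81/20, 0, -243/280, …
L₀ from L_f via x↦r, Dx↦r'^{-1}Dx.
Integrate: L := L₀·Dx.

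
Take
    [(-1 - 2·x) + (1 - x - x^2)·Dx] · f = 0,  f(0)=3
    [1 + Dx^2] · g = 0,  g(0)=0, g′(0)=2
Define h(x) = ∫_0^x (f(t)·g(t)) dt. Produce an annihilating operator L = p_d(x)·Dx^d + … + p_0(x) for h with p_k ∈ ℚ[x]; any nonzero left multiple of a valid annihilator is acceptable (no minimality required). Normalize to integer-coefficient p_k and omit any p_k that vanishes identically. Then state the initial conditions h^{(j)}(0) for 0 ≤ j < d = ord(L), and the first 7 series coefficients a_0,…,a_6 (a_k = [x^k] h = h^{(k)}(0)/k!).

L = (1 + x + x^2)·Dx + (2 + 4·x)·Dx^2 + (-1 + x + x^2)·Dx^3  (order 3).
h: a_k = 0, 0, 3, 2, 11/4, 17/5, 187/40, …
ICs: h(0) = 0, h′(0) = 0, h′′(0) = 6.

f: a_k = 3, 3, 6, 9, 15, 24, 39, …
g: a_k = 0, 2, 0, -1/3, 0, 1/60, 0, …
f·g: L₀ = L_f ⊗_s L_g, ord ≤ 1·2.
h=∫₀ˣh₀: take L = L₀·Dx.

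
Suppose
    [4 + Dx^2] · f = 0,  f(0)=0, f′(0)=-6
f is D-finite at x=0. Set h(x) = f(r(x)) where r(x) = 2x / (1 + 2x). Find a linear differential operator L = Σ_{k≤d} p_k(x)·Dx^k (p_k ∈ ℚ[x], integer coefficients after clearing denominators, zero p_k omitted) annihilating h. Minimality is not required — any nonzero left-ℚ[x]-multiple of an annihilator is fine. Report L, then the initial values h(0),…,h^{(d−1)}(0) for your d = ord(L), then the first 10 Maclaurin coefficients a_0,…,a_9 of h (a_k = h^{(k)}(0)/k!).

L = 16 + (4 + 24·x + 48·x^2 + 32·x^3)·Dx + (1 + 8·x + 24·x^2 + 32·x^3 + 16·x^4)·Dx^2  (order 2).
h: a_k = 0, -12, 24, -16, -96, 2752/5, -1920, 565504/105, -194048/15, 25222144/945, …
ICs: h(0) = 0, h′(0) = -12.

f: a_k = 0, -6, 0, 4, 0, -4/5, 0, 8/105, 0, -4/945, …
h₀=f(r): pull back L_f along r ⇒ L₀.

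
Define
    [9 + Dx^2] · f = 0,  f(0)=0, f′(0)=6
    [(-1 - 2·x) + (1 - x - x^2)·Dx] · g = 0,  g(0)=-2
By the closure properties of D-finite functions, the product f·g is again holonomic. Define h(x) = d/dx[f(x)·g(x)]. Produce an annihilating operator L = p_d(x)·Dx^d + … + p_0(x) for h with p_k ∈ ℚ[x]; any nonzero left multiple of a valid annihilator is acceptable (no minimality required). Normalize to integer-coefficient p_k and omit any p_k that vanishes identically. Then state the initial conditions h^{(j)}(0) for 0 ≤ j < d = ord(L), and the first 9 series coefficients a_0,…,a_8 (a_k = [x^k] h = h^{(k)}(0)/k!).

L = (3 - 162·x - 81·x^2 + 162·x^3 + 81·x^4) + (-12 - 6·x + 54·x^2 + 36·x^3)·Dx + (7 - 16·x - 7·x^2 + 18·x^3 + 9·x^4)·Dx^2  (order 2).
h: a_k = -12, -24, -18, -72, -321/2, -1503/5, -2253/4, -36558/35, -425871/224, …
ICs: h(0) = -12, h′(0) = -24.

f: a_k = 0, 6, 0, -9, 0, 81/20, 0, -243/280, 0, …
g: a_k = -2, -2, -4, -6, -10, -16, -26, -42, -68, …
L₀ := L_f ⊗_s L_g (sym. prod.), ord ≤ 2.
Derive L from L₀ (diff closure).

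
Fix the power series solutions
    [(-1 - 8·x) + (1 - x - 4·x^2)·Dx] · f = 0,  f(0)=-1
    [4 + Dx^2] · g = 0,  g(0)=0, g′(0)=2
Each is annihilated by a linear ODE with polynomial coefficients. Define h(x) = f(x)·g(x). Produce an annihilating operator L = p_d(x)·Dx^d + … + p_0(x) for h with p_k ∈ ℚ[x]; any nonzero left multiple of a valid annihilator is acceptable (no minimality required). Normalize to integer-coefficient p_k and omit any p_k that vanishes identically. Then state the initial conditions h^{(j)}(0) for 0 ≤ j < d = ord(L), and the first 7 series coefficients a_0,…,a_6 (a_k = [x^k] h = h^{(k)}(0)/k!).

L = (4 + 4·x + 16·x^2) + (2 + 16·x)·Dx + (-1 + x + 4·x^2)·Dx^2  (order 2).
h: a_k = 0, -2, -2, -26/3, -50/3, -258/5, -1774/15, …
ICs: h(0) = 0, h′(0) = -2.

f: a_k = -1, -1, -5, -9, -29, -65, -181, …
g: a_k = 0, 2, 0, -4/3, 0, 4/15, 0, …
Product ⇒ symmetric product L₀, ord ≤ 2.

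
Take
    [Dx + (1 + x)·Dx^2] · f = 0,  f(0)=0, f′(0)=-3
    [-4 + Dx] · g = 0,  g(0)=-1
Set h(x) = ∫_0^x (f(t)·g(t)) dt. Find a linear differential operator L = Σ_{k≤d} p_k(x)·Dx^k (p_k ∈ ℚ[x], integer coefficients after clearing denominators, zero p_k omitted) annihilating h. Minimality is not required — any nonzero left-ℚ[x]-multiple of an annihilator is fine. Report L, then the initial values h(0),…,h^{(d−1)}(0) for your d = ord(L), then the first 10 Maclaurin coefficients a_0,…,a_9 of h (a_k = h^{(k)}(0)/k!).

L = (12 + 16·x)·Dx + (-7 - 8·x)·Dx^2 + (1 + x)·Dx^3  (order 3).
h: a_k = 0, 0, 3/2, 7/2, 19/4, 93/20, 18/5, 97/42, 1067/840, 659/1080, …
ICs: h(0) = 0, h′(0) = 0, h′′(0) = 3.

f: a_k = 0, -3, 3/2, -1, 3/4, -3/5, 1/2, -3/7, 3/8, -1/3, …
g: a_k = -1, -4, -8, -32/3, -32/3, -128/15, -256/45, -1024/315, -512/315, -2048/2835, …
f·g: L₀ = L_f ⊗_s L_g, ord ≤ 2·1.
Integrate: L := L₀·Dx.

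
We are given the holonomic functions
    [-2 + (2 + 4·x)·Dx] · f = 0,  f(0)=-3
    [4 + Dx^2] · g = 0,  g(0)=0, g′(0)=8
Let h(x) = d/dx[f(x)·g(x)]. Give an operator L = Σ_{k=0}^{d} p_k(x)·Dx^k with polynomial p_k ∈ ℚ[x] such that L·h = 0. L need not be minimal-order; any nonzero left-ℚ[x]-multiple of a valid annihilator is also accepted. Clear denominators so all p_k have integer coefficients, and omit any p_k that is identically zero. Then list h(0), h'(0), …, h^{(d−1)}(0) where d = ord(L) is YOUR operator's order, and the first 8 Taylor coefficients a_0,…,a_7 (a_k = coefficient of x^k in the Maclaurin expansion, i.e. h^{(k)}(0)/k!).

f: a_k = -3, -3, 3/2, -3/2, 15/8, -21/8, 63/16, -99/16, …
g: a_k = 0, 8, 0, -16/3, 0, 16/15, 0, -32/315, …
Product ⇒ symmetric product L₀, ord ≤ 2.
Differentiate: ansatz ord ≤ ord L₀ ⇒ L.
L = (53 + 288·x + 544·x^2 + 512·x^3 + 256·x^4) + (-2 - 36·x - 96·x^2 - 64·x^3)·Dx + (7 + 44·x + 108·x^2 + 128·x^3 + 64·x^4)·Dx^2  (order 2).
h: a_k = -24, -48, 84, 16, 19, -486/5, 983/6, -30908/105, …
ICs: h(0) = -24, h′(0) = -48.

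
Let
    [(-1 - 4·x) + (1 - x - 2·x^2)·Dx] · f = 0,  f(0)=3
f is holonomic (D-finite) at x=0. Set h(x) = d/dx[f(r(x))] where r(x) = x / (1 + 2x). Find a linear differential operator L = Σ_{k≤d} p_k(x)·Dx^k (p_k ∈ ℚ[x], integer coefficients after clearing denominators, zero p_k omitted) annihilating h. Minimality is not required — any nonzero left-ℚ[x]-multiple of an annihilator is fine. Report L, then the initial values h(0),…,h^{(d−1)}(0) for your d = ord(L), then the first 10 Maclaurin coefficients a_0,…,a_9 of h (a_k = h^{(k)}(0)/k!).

L = 2 + (-1 - 11·x - 36·x^2 - 36·x^3)·Dx  (order 1).
h: a_k = 3, 6, -27, 108, -405, 1458, -5103, 17496, -59049, 196830, …
ICs: h(0) = 3.

f: a_k = 3, 3, 9, 15, 33, 63, 129, 255, 513, 1023, …
h₀=f(r): pull back L_f along r ⇒ L₀.
h=h₀': d/dx-closure on L₀ ⇒ L.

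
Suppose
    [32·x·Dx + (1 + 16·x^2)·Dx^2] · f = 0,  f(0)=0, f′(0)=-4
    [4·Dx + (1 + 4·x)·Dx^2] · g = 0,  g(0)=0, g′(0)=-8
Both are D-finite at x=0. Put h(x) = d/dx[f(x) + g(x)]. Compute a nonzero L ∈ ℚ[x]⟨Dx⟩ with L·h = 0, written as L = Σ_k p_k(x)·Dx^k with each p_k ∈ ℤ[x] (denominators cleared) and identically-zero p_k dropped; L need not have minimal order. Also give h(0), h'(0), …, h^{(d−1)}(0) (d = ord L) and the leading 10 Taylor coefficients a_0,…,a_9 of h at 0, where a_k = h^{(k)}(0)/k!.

L = (-32 - 384·x + 1536·x^2 + 2048·x^3) + (-16 - 64·x + 3072·x^3 + 4096·x^4)·Dx + (-1 + 4·x + 32·x^2 + 128·x^3 + 768·x^4 + 1024·x^5)·Dx^2  (order 2).
h: a_k = -12, 32, -64, 512, -3072, 8192, -16384, 131072, -786432, 2097152, …
ICs: h(0) = -12, h′(0) = 32.

f: a_k = 0, -4, 0, 64/3, 0, -1024/5, 0, 16384/7, 0, -262144/9, …
g: a_k = 0, -8, 16, -128/3, 128, -2048/5, 4096/3, -32768/7, 16384, -524288/9, …
h₀=f+g: left-lcm gives L₀, ord ≤ 4.
h=h₀': d/dx-closure on L₀ ⇒ L.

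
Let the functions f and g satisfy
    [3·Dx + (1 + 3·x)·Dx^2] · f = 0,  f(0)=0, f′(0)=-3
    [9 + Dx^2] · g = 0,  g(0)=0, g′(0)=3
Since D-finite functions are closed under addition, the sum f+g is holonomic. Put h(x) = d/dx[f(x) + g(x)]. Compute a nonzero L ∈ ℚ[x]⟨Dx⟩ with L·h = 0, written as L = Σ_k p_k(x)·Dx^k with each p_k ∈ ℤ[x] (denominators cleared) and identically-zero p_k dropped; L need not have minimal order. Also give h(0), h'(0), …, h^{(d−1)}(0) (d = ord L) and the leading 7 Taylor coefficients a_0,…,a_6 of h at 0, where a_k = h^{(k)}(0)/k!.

f: a_k = 0, -3, 9/2, -9, 81/4, -243/5, 243/2, …
g: a_k = 0, 3, 0, -9/2, 0, 81/40, 0, …
f+g: L₀ = lclm(L_f,L_g), ord ≤ 2+2.
h₀' ⇒ L via d/dx closure of L₀.
L = (63 + 54·x + 81·x^2) + (9 + 45·x + 81·x^2 + 81·x^3)·Dx + (7 + 6·x + 9·x^2)·Dx^2 + (1 + 5·x + 9·x^2 + 9·x^3)·Dx^3  (order 3).
h: a_k = 0, 9, -81/2, 81, -1863/8, 729, -175203/80, …
ICs: h(0) = 0, h′(0) = 9, h′′(0) = -81.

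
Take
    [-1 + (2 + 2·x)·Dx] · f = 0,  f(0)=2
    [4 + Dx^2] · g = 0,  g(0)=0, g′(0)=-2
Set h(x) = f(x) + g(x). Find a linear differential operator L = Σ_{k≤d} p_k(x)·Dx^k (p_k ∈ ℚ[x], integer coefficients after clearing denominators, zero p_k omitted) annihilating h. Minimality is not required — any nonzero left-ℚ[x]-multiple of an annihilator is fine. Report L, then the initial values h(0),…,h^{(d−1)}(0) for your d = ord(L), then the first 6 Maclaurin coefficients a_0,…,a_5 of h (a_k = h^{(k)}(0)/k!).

f: a_k = 2, 1, -1/4, 1/8, -5/64, 7/128, …
g: a_k = 0, -2, 0, 4/3, 0, -4/15, …
Weyl lclm of L_f,L_g ⇒ L₀ (ord ≤ 3).
L = (-76 - 128·x - 64·x^2) + (120 + 376·x + 384·x^2 + 128·x^3)·Dx + (-19 - 32·x - 16·x^2)·Dx^2 + (30 + 94·x + 96·x^2 + 32·x^3)·Dx^3  (order 3).
h: a_k = 2, -1, -1/4, 35/24, -5/64, -407/1920, …
ICs: h(0) = 2, h′(0) = -1, h′′(0) = -1/2.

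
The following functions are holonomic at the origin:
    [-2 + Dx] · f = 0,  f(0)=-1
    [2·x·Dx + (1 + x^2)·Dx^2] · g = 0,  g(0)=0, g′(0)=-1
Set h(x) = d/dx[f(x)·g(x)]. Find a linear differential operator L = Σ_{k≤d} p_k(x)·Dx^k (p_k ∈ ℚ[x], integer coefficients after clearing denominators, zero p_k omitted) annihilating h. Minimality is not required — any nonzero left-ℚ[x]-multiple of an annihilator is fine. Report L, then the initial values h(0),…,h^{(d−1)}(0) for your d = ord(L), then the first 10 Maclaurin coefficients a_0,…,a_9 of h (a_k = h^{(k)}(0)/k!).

f: a_k = -1, -2, -2, -4/3, -2/3, -4/15, -4/45, -8/315, -2/315, -4/2835, …
g: a_k = 0, -1, 0, 1/3, 0, -1/5, 0, 1/7, 0, -1/9, …
h₀=f·g: eliminate ⇒ L₀, order ≤ 1·2.
Differentiate: ansatz ord ≤ ord L₀ ⇒ L.
L = (2 - 8·x + 14·x^2 - 8·x^3 + 4·x^4) + (-3 + 6·x - 11·x^2 + 6·x^3 - 4·x^4)·Dx + (1 - x + 2·x^2 - x^3 + x^4)·Dx^2  (order 2).
h: a_k = 1, 4, 5, 8/3, 1, 4/3, 13/15, -208/315, -61/105, 316/405, …
ICs: h(0) = 1, h′(0) = 4.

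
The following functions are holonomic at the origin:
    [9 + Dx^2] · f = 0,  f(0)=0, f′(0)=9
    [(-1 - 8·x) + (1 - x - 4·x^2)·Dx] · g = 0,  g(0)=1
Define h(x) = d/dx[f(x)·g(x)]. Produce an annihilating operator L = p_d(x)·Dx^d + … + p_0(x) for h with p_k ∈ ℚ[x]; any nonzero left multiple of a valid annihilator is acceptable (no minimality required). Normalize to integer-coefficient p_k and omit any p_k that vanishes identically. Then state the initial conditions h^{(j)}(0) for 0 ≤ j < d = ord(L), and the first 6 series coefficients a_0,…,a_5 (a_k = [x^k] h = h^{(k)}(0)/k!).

f: a_k = 0, 9, 0, -27/2, 0, 243/40, …
g: a_k = 1, 1, 5, 9, 29, 65, …
L₀ := L_f ⊗_s L_g (sym. prod.), ord ≤ 2.
h=h₀': d/dx-closure on L₀ ⇒ L.
L = (-33 - 162·x - 567·x^2 + 648·x^3 + 1296·x^4) + (6 + 66·x + 216·x^2 + 576·x^3)·Dx + (1 - 10·x - 31·x^2 + 72·x^3 + 144·x^4)·Dx^2  (order 2).
h: a_k = 9, 18, 189/2, 270, 7983/8, 56349/20, …
ICs: h(0) = 9, h′(0) = 18.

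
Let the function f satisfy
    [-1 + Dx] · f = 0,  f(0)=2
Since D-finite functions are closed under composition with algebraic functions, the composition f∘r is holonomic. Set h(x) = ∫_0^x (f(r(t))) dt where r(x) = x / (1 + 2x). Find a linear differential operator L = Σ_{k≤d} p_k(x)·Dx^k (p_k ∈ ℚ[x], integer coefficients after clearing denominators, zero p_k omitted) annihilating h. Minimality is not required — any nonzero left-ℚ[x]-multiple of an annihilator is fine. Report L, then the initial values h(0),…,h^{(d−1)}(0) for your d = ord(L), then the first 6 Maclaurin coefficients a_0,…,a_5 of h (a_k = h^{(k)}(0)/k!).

L = -Dx + (1 + 4·x + 4·x^2)·Dx^2  (order 2).
h: a_k = 0, 2, 1, -1, 13/12, -71/60, …
ICs: h(0) = 0, h′(0) = 2.

f: a_k = 2, 2, 1, 1/3, 1/12, 1/60, …
Substitute x→r, Dx→(1/r')Dx; clear ⇒ L₀.
h=∫₀ˣh₀: take L = L₀·Dx.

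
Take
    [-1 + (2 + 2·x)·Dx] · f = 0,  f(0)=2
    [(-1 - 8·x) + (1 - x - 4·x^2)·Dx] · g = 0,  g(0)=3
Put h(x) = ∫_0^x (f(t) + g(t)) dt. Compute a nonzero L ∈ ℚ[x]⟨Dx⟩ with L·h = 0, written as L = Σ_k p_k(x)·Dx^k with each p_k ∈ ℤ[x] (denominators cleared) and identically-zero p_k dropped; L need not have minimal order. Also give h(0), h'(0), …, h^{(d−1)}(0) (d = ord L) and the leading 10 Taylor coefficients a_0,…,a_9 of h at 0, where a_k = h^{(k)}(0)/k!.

f: a_k = 2, 1, -1/4, 1/8, -5/64, 7/128, -21/512, 33/1024, -429/16384, 715/32768, …
g: a_k = 3, 3, 15, 27, 87, 195, 543, 1323, 3495, 8787, …
f+g: L₀ = lclm(L_f,L_g), ord ≤ 1+1.
Integrate: L := L₀·Dx.
L = (21 + 75·x + 228·x^2 + 160·x^3)·Dx + (-41 - 174·x - 609·x^2 - 872·x^3 - 400·x^4)·Dx^2 + (2 + 38·x + 30·x^2 - 198·x^3 - 352·x^4 - 160·x^5)·Dx^3  (order 3).
h: a_k = 0, 5, 2, 59/12, 217/32, 5563/320, 24967/768, 277995/3584, 1354785/8192, 19087217/49152, …
ICs: h(0) = 0, h′(0) = 5, h′′(0) = 4.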